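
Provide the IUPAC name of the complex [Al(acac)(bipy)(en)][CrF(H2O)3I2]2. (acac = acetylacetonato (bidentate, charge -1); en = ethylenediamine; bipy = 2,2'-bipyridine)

Aluminium is always +3 in its complexes; the cation's ligand charges sum to -1, so the complex cation is 2+.
With 2 anions per cation, each anion must be 2/2 = 1−.
Anion: ligand charges sum to -3; for the ion to be 1−, Cr = +2.

(acetylacetonato)(2,2'-bipyridine)(ethylenediamine)aluminium(III) triaquafluorodiiodochromate(II)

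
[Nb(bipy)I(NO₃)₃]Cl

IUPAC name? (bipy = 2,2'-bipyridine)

(2,2'-bipyridine)iodotrinitratoniobium(V) chloride

The 1 chloride counter-ion carries a total charge of -1, so each complex ion is 1+.
Ligand charges: 1×2,2'-bipyridine (neutral), 1×iodo (-1 each), 3×nitrato (-1 each); total -4. So Nb + (-4) = 1+, giving Nb = +5.
Ligands are named alphabetically: bipyridine before iodo before nitrato.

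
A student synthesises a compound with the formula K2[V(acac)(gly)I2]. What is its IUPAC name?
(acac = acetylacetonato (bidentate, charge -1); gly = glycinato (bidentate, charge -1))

The 2 potassium counter-ions carry a total charge of +2, so each complex ion is 2−.
Ligand charges: 1×acetylacetonato (-1 each), 1×glycinato (-1 each), 2×iodo (-1 each); total -4. So V + (-4) = 2−, giving V = +2.
Ligands are named alphabetically: acetylacetonato before glycinato before iodo.
The complex ion is anionic, so vanadium takes the -ate form vanadate(II).

potassium (acetylacetonato)(glycinato)diiodovanadate(II)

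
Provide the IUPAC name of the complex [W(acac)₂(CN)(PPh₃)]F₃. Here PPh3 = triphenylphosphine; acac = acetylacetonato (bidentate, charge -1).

bis(acetylacetonato)cyano(triphenylphosphine)tungsten(VI) fluoride

The 3 fluoride counter-ions carry a total charge of -3, so each complex ion is 3+.
Ligand charges: 1×triphenylphosphine (neutral), 2×acetylacetonato (-1 each), 1×cyano (-1 each); total -3. So W + (-3) = 3+, giving W = +6.
Ligands are named alphabetically: acetylacetonato before cyano before triphenylphosphine.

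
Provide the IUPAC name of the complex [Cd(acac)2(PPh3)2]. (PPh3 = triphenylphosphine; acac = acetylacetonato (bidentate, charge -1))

There is no counter-ion, so the complex is neutral overall.
Ligand charges: 2×triphenylphosphine (neutral), 2×acetylacetonato (-1 each); total -2. So Cd + (-2) = 0, giving Cd = +2.
Ligands are named alphabetically: acetylacetonato before triphenylphosphine.

bis(acetylacetonato)bis(triphenylphosphine)cadmium(II)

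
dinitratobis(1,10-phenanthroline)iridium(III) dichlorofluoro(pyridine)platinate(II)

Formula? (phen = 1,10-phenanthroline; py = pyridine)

Cation [Ir…]: ligand charges -2, Ir(III) ⇒ ion charge 1+.
Anion [Pt…]: ligand charges -3, Pt(II) ⇒ ion charge 1−.

[Ir(NO3)2(phen)2][PtCl2F(py)]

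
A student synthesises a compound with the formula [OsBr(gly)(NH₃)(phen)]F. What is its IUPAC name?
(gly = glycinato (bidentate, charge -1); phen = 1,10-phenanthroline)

amminebromo(glycinato)(1,10-phenanthroline)osmium(III) fluoride

The 1 fluoride counter-ion carries a total charge of -1, so each complex ion is 1+.
Ligand charges: 1×glycinato (-1 each), 1×ammine (neutral), 1×1,10-phenanthroline (neutral), 1×bromo (-1 each); total -2. So Os + (-2) = 1+, giving Os = +3.
Ligands are named alphabetically: ammine before bromo before glycinato before phenanthroline.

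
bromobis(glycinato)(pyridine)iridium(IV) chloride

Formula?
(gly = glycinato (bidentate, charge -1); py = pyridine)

[IrBr(gly)2(py)]Cl

Ligands: 2 glycinato (gly, -1), 1 pyridine (py, neutral), 1 bromo (Br, -1). Ligand charge sum = -3.
With Ir in oxidation state +4, the complex ion is [Ir...]^1+.
Charge balance with chloride (-1) requires 1 complex ion per 1 chloride.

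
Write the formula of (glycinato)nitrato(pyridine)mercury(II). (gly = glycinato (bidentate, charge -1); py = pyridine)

[Hg(gly)(NO3)(py)]

Ligands: 1 glycinato (gly, -1), 1 nitrato (NO3, -1), 1 pyridine (py, neutral). Ligand charge sum = -2.
With Hg in oxidation state +2, the complex ion is [Hg...].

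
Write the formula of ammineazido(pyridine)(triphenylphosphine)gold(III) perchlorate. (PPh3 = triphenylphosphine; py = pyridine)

Ligands: 1 triphenylphosphine (PPh3, neutral), 1 azido (N3, -1), 1 pyridine (py, neutral), 1 ammine (NH3, neutral). Ligand charge sum = -1.
Charge balance with perchlorate (-1) requires 1 complex ion per 2 perchlorate.

[Au(N3)(NH3)(PPh3)(py)](ClO4)2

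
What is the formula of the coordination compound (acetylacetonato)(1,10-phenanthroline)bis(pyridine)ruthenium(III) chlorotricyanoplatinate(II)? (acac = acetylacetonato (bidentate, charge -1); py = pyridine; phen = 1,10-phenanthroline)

Cation [Ru…]: ligand charges -1, Ru(III) ⇒ ion charge 2+.
Anion [Pt…]: ligand charges -4, Pt(II) ⇒ ion charge 2−.
One 2+ cation balances one 2− anion.

[Ru(acac)(phen)(py)2][PtCl(CN)3]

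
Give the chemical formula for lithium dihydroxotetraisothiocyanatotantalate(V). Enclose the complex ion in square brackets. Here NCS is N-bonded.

Ligands: 2 hydroxo (OH, -1), 4 isothiocyanato (NCS, -1). Ligand charge sum = -6.
With Ta in oxidation state +5, the complex ion is [Ta...]^1−.
Charge balance with lithium (+1) requires 1 complex ion per 1 lithium.

Li[Ta(NCS)4(OH)2]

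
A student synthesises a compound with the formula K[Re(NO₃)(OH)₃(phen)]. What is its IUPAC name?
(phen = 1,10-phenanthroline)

The 1 potassium counter-ion carries a total charge of +1, so each complex ion is 1−.
Ligand charges: 1×nitrato (-1 each), 3×hydroxo (-1 each), 1×1,10-phenanthroline (neutral); total -4. So Re + (-4) = 1−, giving Re = +3.
The complex ion is anionic, so rhenium takes the -ate form rhenate(III).

potassium trihydroxonitrato(1,10-phenanthroline)rhenate(III)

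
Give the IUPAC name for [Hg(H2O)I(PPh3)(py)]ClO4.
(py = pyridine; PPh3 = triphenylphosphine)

aquaiodo(pyridine)(triphenylphosphine)mercury(II) perchlorate

The 1 perchlorate counter-ion carries a total charge of -1, so each complex ion is 1+.
Ligand charges: 1×pyridine (neutral), 1×aqua (neutral), 1×iodo (-1 each), 1×triphenylphosphine (neutral); total -1. So Hg + (-1) = 1+, giving Hg = +2.
Ligands are named alphabetically: aqua before iodo before pyridine before triphenylphosphine.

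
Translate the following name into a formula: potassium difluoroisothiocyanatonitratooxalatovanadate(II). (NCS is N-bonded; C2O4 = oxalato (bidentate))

Ligands: 1 nitrato (NO3, -1), 2 fluoro (F, -1), 1 isothiocyanato (NCS, -1), 1 oxalato (C2O4, -2). Ligand charge sum = -6.
With V in oxidation state +2, the complex ion is [V...]^4−.
Charge balance with potassium (+1) requires 1 complex ion per 4 potassium.

K4[V(C2O4)F2(NCS)(NO3)]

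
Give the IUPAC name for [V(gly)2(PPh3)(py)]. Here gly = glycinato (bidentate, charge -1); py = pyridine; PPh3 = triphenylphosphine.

bis(glycinato)(pyridine)(triphenylphosphine)vanadium(II)

There is no counter-ion, so the complex is neutral overall.
Ligand charges: 2×glycinato (-1 each), 1×pyridine (neutral), 1×triphenylphosphine (neutral); total -2. So V + (-2) = 0, giving V = +2.
Ligands are named alphabetically: glycinato before pyridine before triphenylphosphine.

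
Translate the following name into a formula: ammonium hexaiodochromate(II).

(NH4)4[CrI6]

Ligands: 6 iodo (I, -1). Ligand charge sum = -6.
With Cr in oxidation state +2, the complex ion is [Cr...]^4−.
Charge balance with ammonium (+1) requires 1 complex ion per 4 ammonium.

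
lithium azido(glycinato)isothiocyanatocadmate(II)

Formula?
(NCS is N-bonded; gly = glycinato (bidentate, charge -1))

Ligands: 1 isothiocyanato (NCS, -1), 1 azido (N3, -1), 1 glycinato (gly, -1). Ligand charge sum = -3.
Charge balance with lithium (+1) requires 1 complex ion per 1 lithium.

Li[Cd(gly)(N3)(NCS)]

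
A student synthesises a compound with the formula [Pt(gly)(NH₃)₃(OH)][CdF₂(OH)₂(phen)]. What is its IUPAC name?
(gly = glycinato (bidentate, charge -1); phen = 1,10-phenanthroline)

triammine(glycinato)hydroxoplatinum(IV) difluorodihydroxo(1,10-phenanthroline)cadmate(II)

Cadmium is always +2 in its complexes; the anion's ligand charges sum to -4, so the complex anion is 2−.
A 1:1 salt means the cation carries the equal and opposite charge, 2+.
Cation: ligand charges sum to -2; for the ion to be 2+, Pt = +4.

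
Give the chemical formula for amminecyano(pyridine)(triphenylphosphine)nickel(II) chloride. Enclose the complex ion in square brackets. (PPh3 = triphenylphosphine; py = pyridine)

Ligands: 1 triphenylphosphine (PPh3, neutral), 1 cyano (CN, -1), 1 ammine (NH3, neutral), 1 pyridine (py, neutral). Ligand charge sum = -1.
Charge balance with chloride (-1) requires 1 complex ion per 1 chloride.

[Ni(CN)(NH3)(PPh3)(py)]Cl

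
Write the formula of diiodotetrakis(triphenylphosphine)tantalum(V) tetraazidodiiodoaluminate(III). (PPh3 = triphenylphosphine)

[TaI2(PPh3)4][AlI2(N3)4]

Cation [Ta…]: ligand charges -2, Ta(V) ⇒ ion charge 3+.
Anion [Al…]: ligand charges -6, Al(III) ⇒ ion charge 3−.
One 3+ cation balances one 3− anion.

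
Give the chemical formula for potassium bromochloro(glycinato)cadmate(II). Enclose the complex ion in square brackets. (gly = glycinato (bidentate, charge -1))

K[CdBrCl(gly)]

Ligands: 1 bromo (Br, -1), 1 glycinato (gly, -1), 1 chloro (Cl, -1). Ligand charge sum = -3.
Charge balance with potassium (+1) requires 1 complex ion per 1 potassium.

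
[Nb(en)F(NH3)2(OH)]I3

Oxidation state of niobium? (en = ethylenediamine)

+5

3 iodide outside the brackets (-1 each) → the complex ion is 3+.
Ligand charges: 2×NH3 neutral; 1×F = -1; 1×en neutral; 1×OH = -1; sum -2.
Nb + (-2) = 3+ ⇒ Nb is +5.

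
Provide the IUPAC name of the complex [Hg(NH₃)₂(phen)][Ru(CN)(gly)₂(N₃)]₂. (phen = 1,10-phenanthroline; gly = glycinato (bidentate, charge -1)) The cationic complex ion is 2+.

Both ions are complex: the cation is named first with the plain metal name, the anion second with the -ate form; each ion's ligands are alphabetised independently.
The complex cation is given as 2+; its ligand charges sum to 0, so Hg = +2.
With 2 anions per cation, each anion must be 2/2 = 1−.
Anion: ligand charges sum to -4; for the ion to be 1−, Ru = +3.

diammine(1,10-phenanthroline)mercury(II) azidocyanobis(glycinato)ruthenate(III)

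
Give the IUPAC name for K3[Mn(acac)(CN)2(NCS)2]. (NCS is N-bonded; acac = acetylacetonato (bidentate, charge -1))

potassium (acetylacetonato)dicyanodiisothiocyanatomanganate(II)

The 3 potassium counter-ions carry a total charge of +3, so each complex ion is 3−.
Ligand charges: 2×cyano (-1 each), 2×isothiocyanato (-1 each), 1×acetylacetonato (-1 each); total -5. So Mn + (-5) = 3−, giving Mn = +2.
Ligands are named alphabetically: acetylacetonato before cyano before isothiocyanato.
The complex ion is anionic, so manganese takes the -ate form manganate(II).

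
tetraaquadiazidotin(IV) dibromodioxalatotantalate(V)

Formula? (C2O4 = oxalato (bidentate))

[Sn(H2O)4(N3)2][TaBr2(C2O4)2]2

Cation [Sn…]: ligand charges -2, Sn(IV) ⇒ ion charge 2+.
Anion [Ta…]: ligand charges -6, Ta(V) ⇒ ion charge 1−.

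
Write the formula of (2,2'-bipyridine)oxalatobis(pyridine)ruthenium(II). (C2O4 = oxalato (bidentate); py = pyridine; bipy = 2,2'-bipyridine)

[Ru(bipy)(C2O4)(py)2]

Ligands: 1 oxalato (C2O4, -2), 2 pyridine (py, neutral), 1 2,2'-bipyridine (bipy, neutral). Ligand charge sum = -2.
With Ru in oxidation state +2, the complex ion is [Ru...].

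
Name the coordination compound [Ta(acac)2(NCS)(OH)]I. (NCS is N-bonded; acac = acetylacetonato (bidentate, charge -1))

The 1 iodide counter-ion carries a total charge of -1, so each complex ion is 1+.
Ligand charges: 1×isothiocyanato (-1 each), 1×hydroxo (-1 each), 2×acetylacetonato (-1 each); total -4. So Ta + (-4) = 1+, giving Ta = +5.
Ligands are named alphabetically: acetylacetonato before hydroxo before isothiocyanato.

bis(acetylacetonato)hydroxoisothiocyanatotantalum(V) iodide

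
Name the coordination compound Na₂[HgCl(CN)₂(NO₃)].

The 2 sodium counter-ions carry a total charge of +2, so each complex ion is 2−.
Ligand charges: 1×chloro (-1 each), 1×nitrato (-1 each), 2×cyano (-1 each); total -4. So Hg + (-4) = 2−, giving Hg = +2.
Ligands are named alphabetically: chloro before cyano before nitrato.
The complex ion is anionic, so mercury takes the -ate form mercurate(II).

sodium chlorodicyanonitratomercurate(II)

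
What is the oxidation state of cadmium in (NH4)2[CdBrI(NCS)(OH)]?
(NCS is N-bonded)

2 ammonium outside the brackets (+1 each) → the complex ion is 2−.
Ligand charges: 1×I = -1; 1×OH = -1; 1×NCS = -1; 1×Br = -1; sum -4.
Cd + (-4) = 2− ⇒ Cd is +2.

+2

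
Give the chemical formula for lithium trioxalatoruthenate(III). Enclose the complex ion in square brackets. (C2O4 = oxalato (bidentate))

Li3[Ru(C2O4)3]

Ligands: 3 oxalato (C2O4, -2). Ligand charge sum = -6.
With Ru in oxidation state +3, the complex ion is [Ru...]^3−.
Charge balance with lithium (+1) requires 1 complex ion per 3 lithium.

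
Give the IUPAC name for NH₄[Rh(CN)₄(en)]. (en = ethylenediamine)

ammonium tetracyano(ethylenediamine)rhodate(III)

The 1 ammonium counter-ion carries a total charge of +1, so each complex ion is 1−.
Ligand charges: 4×cyano (-1 each), 1×ethylenediamine (neutral); total -4. So Rh + (-4) = 1−, giving Rh = +3.
The complex ion is anionic, so rhodium takes the -ate form rhodate(III).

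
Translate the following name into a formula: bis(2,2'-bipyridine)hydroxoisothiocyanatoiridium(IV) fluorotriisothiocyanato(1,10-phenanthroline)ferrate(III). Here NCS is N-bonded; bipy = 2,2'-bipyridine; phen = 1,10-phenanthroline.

[Ir(bipy)2(NCS)(OH)][FeF(NCS)3(phen)]2

Cation [Ir…]: ligand charges -2, Ir(IV) ⇒ ion charge 2+.
Anion [Fe…]: ligand charges -4, Fe(III) ⇒ ion charge 1−.
One 2+ cation requires 2 of the 1− anion.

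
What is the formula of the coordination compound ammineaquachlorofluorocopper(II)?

Ligands: 1 ammine (NH3, neutral), 1 aqua (H2O, neutral), 1 chloro (Cl, -1), 1 fluoro (F, -1). Ligand charge sum = -2.
With Cu in oxidation state +2, the complex ion is [Cu...].

[CuClF(H2O)(NH3)]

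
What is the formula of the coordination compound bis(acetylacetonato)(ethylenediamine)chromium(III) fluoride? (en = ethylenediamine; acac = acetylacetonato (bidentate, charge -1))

Ligands: 1 ethylenediamine (en, neutral), 2 acetylacetonato (acac, -1). Ligand charge sum = -2.
With Cr in oxidation state +3, the complex ion is [Cr...]^1+.
Charge balance with fluoride (-1) requires 1 complex ion per 1 fluoride.

[Cr(acac)2(en)]F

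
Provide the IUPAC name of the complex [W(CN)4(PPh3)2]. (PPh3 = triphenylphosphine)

There is no counter-ion, so the complex is neutral overall.
Ligand charges: 2×triphenylphosphine (neutral), 4×cyano (-1 each); total -4. So W + (-4) = 0, giving W = +4.
Ligands are named alphabetically: cyano before triphenylphosphine.

tetracyanobis(triphenylphosphine)tungsten(IV)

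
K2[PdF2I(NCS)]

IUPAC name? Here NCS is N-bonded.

The 2 potassium counter-ions carry a total charge of +2, so each complex ion is 2−.
Ligand charges: 1×iodo (-1 each), 2×fluoro (-1 each), 1×isothiocyanato (-1 each); total -4. So Pd + (-4) = 2−, giving Pd = +2.
Ligands are named alphabetically: fluoro before iodo before isothiocyanato.
The complex ion is anionic, so palladium takes the -ate form palladate(II).

potassium difluoroiodoisothiocyanatopalladate(II)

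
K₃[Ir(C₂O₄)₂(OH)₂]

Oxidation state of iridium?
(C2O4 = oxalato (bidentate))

3 potassium outside the brackets (+1 each) → the complex ion is 3−.
Ligand charges: 2×OH = -2; 2×C2O4 = -4; sum -6.
Ir + (-6) = 3− ⇒ Ir is +3.

+3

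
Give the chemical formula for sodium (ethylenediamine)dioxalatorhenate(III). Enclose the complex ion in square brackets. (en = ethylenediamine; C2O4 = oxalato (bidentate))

Na[Re(C2O4)2(en)]

Ligands: 1 ethylenediamine (en, neutral), 2 oxalato (C2O4, -2). Ligand charge sum = -4.
With Re in oxidation state +3, the complex ion is [Re...]^1−.
Charge balance with sodium (+1) requires 1 complex ion per 1 sodium.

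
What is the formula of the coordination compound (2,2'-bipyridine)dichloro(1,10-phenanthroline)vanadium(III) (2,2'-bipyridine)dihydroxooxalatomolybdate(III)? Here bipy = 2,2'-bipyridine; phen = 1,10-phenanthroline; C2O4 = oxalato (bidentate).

Cation [V…]: ligand charges -2, V(III) ⇒ ion charge 1+.
Anion [Mo…]: ligand charges -4, Mo(III) ⇒ ion charge 1−.
One 1+ cation balances one 1− anion.

[V(bipy)Cl2(phen)][Mo(bipy)(C2O4)(OH)2]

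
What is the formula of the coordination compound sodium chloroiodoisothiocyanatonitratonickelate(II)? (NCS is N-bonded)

Na2[NiClI(NCS)(NO3)]

Ligands: 1 iodo (I, -1), 1 isothiocyanato (NCS, -1), 1 nitrato (NO3, -1), 1 chloro (Cl, -1). Ligand charge sum = -4.
With Ni in oxidation state +2, the complex ion is [Ni...]^2−.
Charge balance with sodium (+1) requires 1 complex ion per 2 sodium.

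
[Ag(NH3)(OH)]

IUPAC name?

There is no counter-ion, so the complex is neutral overall.
Ligand charges: 1×ammine (neutral), 1×hydroxo (-1 each); total -1. So Ag + (-1) = 0, giving Ag = +1.
Ligands are named alphabetically: ammine before hydroxo.

amminehydroxosilver(I)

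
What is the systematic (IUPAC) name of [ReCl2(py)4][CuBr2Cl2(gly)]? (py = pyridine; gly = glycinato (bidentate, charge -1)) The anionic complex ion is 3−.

dichlorotetrakis(pyridine)rhenium(V) dibromodichloro(glycinato)cuprate(II)

The complex anion is given as 3−; its ligand charges sum to -5, so Cu = +2.
A 1:1 salt means the cation carries the equal and opposite charge, 3+.
Cation: ligand charges sum to -2; for the ion to be 3+, Re = +5.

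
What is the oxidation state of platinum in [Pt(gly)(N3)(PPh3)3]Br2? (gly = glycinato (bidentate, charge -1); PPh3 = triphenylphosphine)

2 bromide outside the brackets (-1 each) → the complex ion is 2+.
Ligand charges: 1×gly = -1; 1×N3 = -1; 3×PPh3 neutral; sum -2.
Pt + (-2) = 2+ ⇒ Pt is +4.

+4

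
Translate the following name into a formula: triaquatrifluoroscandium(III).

Ligands: 3 fluoro (F, -1), 3 aqua (H2O, neutral). Ligand charge sum = -3.
With Sc in oxidation state +3, the complex ion is [Sc...].

[ScF3(H2O)3]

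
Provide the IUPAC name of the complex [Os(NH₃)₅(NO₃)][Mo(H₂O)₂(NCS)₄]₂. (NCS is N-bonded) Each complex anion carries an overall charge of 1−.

pentaamminenitratoosmium(III) diaquatetraisothiocyanatomolybdate(III)

Both ions are complex: the cation is named first with the plain metal name, the anion second with the -ate form; each ion's ligands are alphabetised independently.
The complex anion is given as 1−; its ligand charges sum to -4, so Mo = +3.
With 2 anions per cation, the cation must be 2×1 = 2+.
Cation: ligand charges sum to -1; for the ion to be 2+, Os = +3.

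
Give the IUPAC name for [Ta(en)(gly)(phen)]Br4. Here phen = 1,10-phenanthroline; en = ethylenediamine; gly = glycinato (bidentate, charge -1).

(ethylenediamine)(glycinato)(1,10-phenanthroline)tantalum(V) bromide

The 4 bromide counter-ions carry a total charge of -4, so each complex ion is 4+.
Ligand charges: 1×1,10-phenanthroline (neutral), 1×ethylenediamine (neutral), 1×glycinato (-1 each); total -1. So Ta + (-1) = 4+, giving Ta = +5.
Ligands are named alphabetically: ethylenediamine before glycinato before phenanthroline.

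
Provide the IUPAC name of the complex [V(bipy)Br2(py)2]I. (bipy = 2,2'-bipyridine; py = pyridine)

(2,2'-bipyridine)dibromobis(pyridine)vanadium(III) iodide

The 1 iodide counter-ion carries a total charge of -1, so each complex ion is 1+.
Ligand charges: 2×bromo (-1 each), 1×2,2'-bipyridine (neutral), 2×pyridine (neutral); total -2. So V + (-2) = 1+, giving V = +3.
Ligands are named alphabetically: bipyridine before bromo before pyridine.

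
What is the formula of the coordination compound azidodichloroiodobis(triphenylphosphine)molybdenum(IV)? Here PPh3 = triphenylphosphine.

Ligands: 1 azido (N3, -1), 2 chloro (Cl, -1), 2 triphenylphosphine (PPh3, neutral), 1 iodo (I, -1). Ligand charge sum = -4.
With Mo in oxidation state +4, the complex ion is [Mo...].

[MoCl2I(N3)(PPh3)2]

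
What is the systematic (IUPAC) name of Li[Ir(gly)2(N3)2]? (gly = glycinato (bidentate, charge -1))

The 1 lithium counter-ion carries a total charge of +1, so each complex ion is 1−.
Ligand charges: 2×azido (-1 each), 2×glycinato (-1 each); total -4. So Ir + (-4) = 1−, giving Ir = +3.
Ligands are named alphabetically: azido before glycinato.
The complex ion is anionic, so iridium takes the -ate form iridate(III).

lithium diazidobis(glycinato)iridate(III)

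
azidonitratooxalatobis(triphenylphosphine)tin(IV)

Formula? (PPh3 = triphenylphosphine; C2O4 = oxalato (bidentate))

[Sn(C2O4)(N3)(NO3)(PPh3)2]

Ligands: 2 triphenylphosphine (PPh3, neutral), 1 nitrato (NO3, -1), 1 oxalato (C2O4, -2), 1 azido (N3, -1). Ligand charge sum = -4.
With Sn in oxidation state +4, the complex ion is [Sn...].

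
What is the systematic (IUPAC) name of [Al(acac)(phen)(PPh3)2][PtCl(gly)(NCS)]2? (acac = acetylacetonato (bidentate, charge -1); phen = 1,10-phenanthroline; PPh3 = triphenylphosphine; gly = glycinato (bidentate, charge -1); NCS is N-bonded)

Both ions are complex: the cation is named first with the plain metal name, the anion second with the -ate form; each ion's ligands are alphabetised independently.
Aluminium is always +3 in its complexes; the cation's ligand charges sum to -1, so the complex cation is 2+.
With 2 anions per cation, each anion must be 2/2 = 1−.
Anion: ligand charges sum to -3; for the ion to be 1−, Pt = +2.

(acetylacetonato)(1,10-phenanthroline)bis(triphenylphosphine)aluminium(III) chloro(glycinato)isothiocyanatoplatinate(II)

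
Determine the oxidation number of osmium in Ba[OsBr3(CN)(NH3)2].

1 barium outside the brackets (+2 each) → the complex ion is 2−.
Ligand charges: 2×NH3 neutral; 1×CN = -1; 3×Br = -3; sum -4.
Os + (-4) = 2− ⇒ Os is +2.

+2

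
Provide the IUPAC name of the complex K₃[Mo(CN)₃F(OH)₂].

potassium tricyanofluorodihydroxomolybdate(III)

The 3 potassium counter-ions carry a total charge of +3, so each complex ion is 3−.
Ligand charges: 3×cyano (-1 each), 2×hydroxo (-1 each), 1×fluoro (-1 each); total -6. So Mo + (-6) = 3−, giving Mo = +3.
Ligands are named alphabetically: cyano before fluoro before hydroxo.
The complex ion is anionic, so molybdenum takes the -ate form molybdate(III).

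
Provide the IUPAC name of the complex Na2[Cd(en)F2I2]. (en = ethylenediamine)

The 2 sodium counter-ions carry a total charge of +2, so each complex ion is 2−.
Ligand charges: 2×iodo (-1 each), 2×fluoro (-1 each), 1×ethylenediamine (neutral); total -4. So Cd + (-4) = 2−, giving Cd = +2.
The complex ion is anionic, so cadmium takes the -ate form cadmate(II).

sodium (ethylenediamine)difluorodiiodocadmate(II)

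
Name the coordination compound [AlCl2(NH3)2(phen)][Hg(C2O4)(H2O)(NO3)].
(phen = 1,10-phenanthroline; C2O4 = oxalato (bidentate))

diamminedichloro(1,10-phenanthroline)aluminium(III) aquanitratooxalatomercurate(II)

Aluminium is always +3 in its complexes; the cation's ligand charges sum to -2, so the complex cation is 1+.
A 1:1 salt means the anion carries the equal and opposite charge, 1−.
Anion: ligand charges sum to -3; for the ion to be 1−, Hg = +2.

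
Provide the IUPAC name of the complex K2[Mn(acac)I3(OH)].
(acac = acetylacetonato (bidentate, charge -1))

potassium (acetylacetonato)hydroxotriiodomanganate(III)

The 2 potassium counter-ions carry a total charge of +2, so each complex ion is 2−.
Ligand charges: 3×iodo (-1 each), 1×hydroxo (-1 each), 1×acetylacetonato (-1 each); total -5. So Mn + (-5) = 2−, giving Mn = +3.
Ligands are named alphabetically: acetylacetonato before hydroxo before iodo.
The complex ion is anionic, so manganese takes the -ate form manganate(III).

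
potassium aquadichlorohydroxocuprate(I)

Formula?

K2[CuCl2(H2O)(OH)]

Ligands: 1 aqua (H2O, neutral), 2 chloro (Cl, -1), 1 hydroxo (OH, -1). Ligand charge sum = -3.
Charge balance with potassium (+1) requires 1 complex ion per 2 potassium.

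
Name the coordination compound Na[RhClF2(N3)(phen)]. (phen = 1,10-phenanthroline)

The 1 sodium counter-ion carries a total charge of +1, so each complex ion is 1−.
Ligand charges: 1×chloro (-1 each), 2×fluoro (-1 each), 1×1,10-phenanthroline (neutral), 1×azido (-1 each); total -4. So Rh + (-4) = 1−, giving Rh = +3.
The complex ion is anionic, so rhodium takes the -ate form rhodate(III).

sodium azidochlorodifluoro(1,10-phenanthroline)rhodate(III)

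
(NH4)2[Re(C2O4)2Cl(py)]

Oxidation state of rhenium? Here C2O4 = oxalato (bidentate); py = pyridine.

2 ammonium outside the brackets (+1 each) → the complex ion is 2−.
Ligand charges: 2×C2O4 = -4; 1×Cl = -1; 1×py neutral; sum -5.
Re + (-5) = 2− ⇒ Re is +3.

+3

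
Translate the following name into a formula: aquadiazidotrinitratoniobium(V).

Ligands: 2 azido (N3, -1), 3 nitrato (NO3, -1), 1 aqua (H2O, neutral). Ligand charge sum = -5.
With Nb in oxidation state +5, the complex ion is [Nb...].

[Nb(H2O)(N3)2(NO3)3]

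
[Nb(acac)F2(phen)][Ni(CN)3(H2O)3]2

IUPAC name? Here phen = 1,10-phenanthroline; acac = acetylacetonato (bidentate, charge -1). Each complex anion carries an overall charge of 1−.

(acetylacetonato)difluoro(1,10-phenanthroline)niobium(V) triaquatricyanonickelate(II)

Both ions are complex: the cation is named first with the plain metal name, the anion second with the -ate form; each ion's ligands are alphabetised independently.
The complex anion is given as 1−; its ligand charges sum to -3, so Ni = +2.
With 2 anions per cation, the cation must be 2×1 = 2+.
Cation: ligand charges sum to -3; for the ion to be 2+, Nb = +5.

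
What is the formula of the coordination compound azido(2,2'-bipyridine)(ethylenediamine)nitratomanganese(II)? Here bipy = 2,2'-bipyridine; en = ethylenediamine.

[Mn(bipy)(en)(N3)(NO3)]

Ligands: 1 azido (N3, -1), 1 nitrato (NO3, -1), 1 2,2'-bipyridine (bipy, neutral), 1 ethylenediamine (en, neutral). Ligand charge sum = -2.
With Mn in oxidation state +2, the complex ion is [Mn...].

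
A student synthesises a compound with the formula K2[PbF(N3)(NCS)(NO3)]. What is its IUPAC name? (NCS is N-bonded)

potassium azidofluoroisothiocyanatonitratoplumbate(II)

The 2 potassium counter-ions carry a total charge of +2, so each complex ion is 2−.
Ligand charges: 1×fluoro (-1 each), 1×azido (-1 each), 1×isothiocyanato (-1 each), 1×nitrato (-1 each); total -4. So Pb + (-4) = 2−, giving Pb = +2.
Ligands are named alphabetically: azido before fluoro before isothiocyanato before nitrato.
The complex ion is anionic, so lead takes the -ate form plumbate(II).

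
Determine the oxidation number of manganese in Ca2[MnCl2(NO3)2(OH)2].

+2

2 calcium outside the brackets (+2 each) → the complex ion is 4−.
Ligand charges: 2×NO3 = -2; 2×OH = -2; 2×Cl = -2; sum -6.
Mn + (-6) = 4− ⇒ Mn is +2.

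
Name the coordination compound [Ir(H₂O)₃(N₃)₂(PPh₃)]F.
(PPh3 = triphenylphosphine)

triaquadiazido(triphenylphosphine)iridium(III) fluoride

The 1 fluoride counter-ion carries a total charge of -1, so each complex ion is 1+.
Ligand charges: 1×triphenylphosphine (neutral), 3×aqua (neutral), 2×azido (-1 each); total -2. So Ir + (-2) = 1+, giving Ir = +3.
Ligands are named alphabetically: aqua before azido before triphenylphosphine.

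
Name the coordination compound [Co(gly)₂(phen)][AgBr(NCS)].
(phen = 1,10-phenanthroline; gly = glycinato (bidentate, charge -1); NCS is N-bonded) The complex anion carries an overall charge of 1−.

bis(glycinato)(1,10-phenanthroline)cobalt(III) bromoisothiocyanatoargentate(I)

Both ions are complex: the cation is named first with the plain metal name, the anion second with the -ate form; each ion's ligands are alphabetised independently.
The complex anion is given as 1−; its ligand charges sum to -2, so Ag = +1.
A 1:1 salt means the cation carries the equal and opposite charge, 1+.
Cation: ligand charges sum to -2; for the ion to be 1+, Co = +3.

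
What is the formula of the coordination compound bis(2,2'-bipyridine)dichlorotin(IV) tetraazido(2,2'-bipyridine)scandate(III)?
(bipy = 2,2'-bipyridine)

Cation [Sn…]: ligand charges -2, Sn(IV) ⇒ ion charge 2+.
Anion [Sc…]: ligand charges -4, Sc(III) ⇒ ion charge 1−.
One 2+ cation requires 2 of the 1− anion.

[Sn(bipy)2Cl2][Sc(bipy)(N3)4]2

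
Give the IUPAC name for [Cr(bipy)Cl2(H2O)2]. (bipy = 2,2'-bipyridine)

diaqua(2,2'-bipyridine)dichlorochromium(II)

There is no counter-ion, so the complex is neutral overall.
Ligand charges: 2×chloro (-1 each), 1×2,2'-bipyridine (neutral), 2×aqua (neutral); total -2. So Cr + (-2) = 0, giving Cr = +2.
Ligands are named alphabetically: aqua before bipyridine before chloro.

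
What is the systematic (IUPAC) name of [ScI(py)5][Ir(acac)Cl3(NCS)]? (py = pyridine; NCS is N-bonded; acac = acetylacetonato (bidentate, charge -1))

Scandium is always +3 in its complexes; the cation's ligand charges sum to -1, so the complex cation is 2+.
A 1:1 salt means the anion carries the equal and opposite charge, 2−.
Anion: ligand charges sum to -5; for the ion to be 2−, Ir = +3.

iodopentakis(pyridine)scandium(III) (acetylacetonato)trichloroisothiocyanatoiridate(III)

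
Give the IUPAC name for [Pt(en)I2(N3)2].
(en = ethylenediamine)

There is no counter-ion, so the complex is neutral overall.
Ligand charges: 2×iodo (-1 each), 2×azido (-1 each), 1×ethylenediamine (neutral); total -4. So Pt + (-4) = 0, giving Pt = +4.
Ligands are named alphabetically: azido before ethylenediamine before iodo.

diazido(ethylenediamine)diiodoplatinum(IV)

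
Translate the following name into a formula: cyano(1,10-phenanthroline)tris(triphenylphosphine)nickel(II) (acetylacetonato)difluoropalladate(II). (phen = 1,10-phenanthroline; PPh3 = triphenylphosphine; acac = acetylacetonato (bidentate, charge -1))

[Ni(CN)(phen)(PPh3)3][Pd(acac)F2]

Cation [Ni…]: ligand charges -1, Ni(II) ⇒ ion charge 1+.
Anion [Pd…]: ligand charges -3, Pd(II) ⇒ ion charge 1−.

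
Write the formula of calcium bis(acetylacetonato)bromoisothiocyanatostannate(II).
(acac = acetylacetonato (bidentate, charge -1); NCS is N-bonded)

Ligands: 1 bromo (Br, -1), 2 acetylacetonato (acac, -1), 1 isothiocyanato (NCS, -1). Ligand charge sum = -4.
With Sn in oxidation state +2, the complex ion is [Sn...]^2−.
Charge balance with calcium (+2) requires 1 complex ion per 1 calcium.

Ca[Sn(acac)2Br(NCS)]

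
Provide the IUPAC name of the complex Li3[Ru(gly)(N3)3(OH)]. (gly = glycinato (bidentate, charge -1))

lithium triazido(glycinato)hydroxoruthenate(II)

The 3 lithium counter-ions carry a total charge of +3, so each complex ion is 3−.
Ligand charges: 3×azido (-1 each), 1×hydroxo (-1 each), 1×glycinato (-1 each); total -5. So Ru + (-5) = 3−, giving Ru = +2.
The complex ion is anionic, so ruthenium takes the -ate form ruthenate(II).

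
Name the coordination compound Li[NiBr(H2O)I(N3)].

lithium aquaazidobromoiodonickelate(II)

The 1 lithium counter-ion carries a total charge of +1, so each complex ion is 1−.
Ligand charges: 1×azido (-1 each), 1×aqua (neutral), 1×iodo (-1 each), 1×bromo (-1 each); total -3. So Ni + (-3) = 1−, giving Ni = +2.
Ligands are named alphabetically: aqua before azido before bromo before iodo.
The complex ion is anionic, so nickel takes the -ate form nickelate(II).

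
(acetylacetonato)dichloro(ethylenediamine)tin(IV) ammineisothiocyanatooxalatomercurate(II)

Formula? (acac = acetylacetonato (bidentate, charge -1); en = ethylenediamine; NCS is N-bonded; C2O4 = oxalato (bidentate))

Cation [Sn…]: ligand charges -3, Sn(IV) ⇒ ion charge 1+.
Anion [Hg…]: ligand charges -3, Hg(II) ⇒ ion charge 1−.
One 1+ cation balances one 1− anion.

[Sn(acac)Cl2(en)][Hg(C2O4)(NCS)(NH3)]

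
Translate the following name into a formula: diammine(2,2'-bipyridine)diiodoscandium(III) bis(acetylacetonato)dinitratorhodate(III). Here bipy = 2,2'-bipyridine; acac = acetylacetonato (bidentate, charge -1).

[Sc(bipy)I2(NH3)2][Rh(acac)2(NO3)2]

Cation [Sc…]: ligand charges -2, Sc(III) ⇒ ion charge 1+.
Anion [Rh…]: ligand charges -4, Rh(III) ⇒ ion charge 1−.
One 1+ cation balances one 1− anion.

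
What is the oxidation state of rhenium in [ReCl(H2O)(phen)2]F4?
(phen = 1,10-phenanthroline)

4 fluoride outside the brackets (-1 each) → the complex ion is 4+.
Ligand charges: 1×Cl = -1; 1×H2O neutral; 2×phen neutral; sum -1.
Re + (-1) = 4+ ⇒ Re is +5.

+5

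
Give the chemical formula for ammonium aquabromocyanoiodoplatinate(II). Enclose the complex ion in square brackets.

NH4[PtBr(CN)(H2O)I]

Ligands: 1 iodo (I, -1), 1 cyano (CN, -1), 1 bromo (Br, -1), 1 aqua (H2O, neutral). Ligand charge sum = -3.
Charge balance with ammonium (+1) requires 1 complex ion per 1 ammonium.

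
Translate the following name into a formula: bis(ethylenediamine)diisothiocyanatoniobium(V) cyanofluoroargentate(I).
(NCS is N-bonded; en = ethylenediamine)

[Nb(en)2(NCS)2][Ag(CN)F]3

Cation [Nb…]: ligand charges -2, Nb(V) ⇒ ion charge 3+.
Anion [Ag…]: ligand charges -2, Ag(I) ⇒ ion charge 1−.
One 3+ cation requires 3 of the 1− anion.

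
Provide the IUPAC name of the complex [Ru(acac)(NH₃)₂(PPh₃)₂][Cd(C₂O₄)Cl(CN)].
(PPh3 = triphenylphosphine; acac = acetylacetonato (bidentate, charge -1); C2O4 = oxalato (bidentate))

(acetylacetonato)diamminebis(triphenylphosphine)ruthenium(III) chlorocyanooxalatocadmate(II)

Cadmium is always +2 in its complexes; the anion's ligand charges sum to -4, so the complex anion is 2−.
A 1:1 salt means the cation carries the equal and opposite charge, 2+.
Cation: ligand charges sum to -1; for the ion to be 2+, Ru = +3.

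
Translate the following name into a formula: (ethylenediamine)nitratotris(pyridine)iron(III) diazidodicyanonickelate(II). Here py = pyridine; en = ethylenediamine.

Cation [Fe…]: ligand charges -1, Fe(III) ⇒ ion charge 2+.
Anion [Ni…]: ligand charges -4, Ni(II) ⇒ ion charge 2−.
One 2+ cation balances one 2− anion.

[Fe(en)(NO3)(py)3][Ni(CN)2(N3)2]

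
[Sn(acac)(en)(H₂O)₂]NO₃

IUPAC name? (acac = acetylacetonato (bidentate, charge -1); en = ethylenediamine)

The 1 nitrate counter-ion carries a total charge of -1, so each complex ion is 1+.
Ligand charges: 1×acetylacetonato (-1 each), 2×aqua (neutral), 1×ethylenediamine (neutral); total -1. So Sn + (-1) = 1+, giving Sn = +2.
Ligands are named alphabetically: acetylacetonato before aqua before ethylenediamine.

(acetylacetonato)diaqua(ethylenediamine)tin(II) nitrate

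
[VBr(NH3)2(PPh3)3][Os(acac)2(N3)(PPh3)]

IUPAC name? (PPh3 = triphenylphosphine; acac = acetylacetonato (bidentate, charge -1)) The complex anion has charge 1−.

diamminebromotris(triphenylphosphine)vanadium(II) bis(acetylacetonato)azido(triphenylphosphine)osmate(II)

The complex anion is given as 1−; its ligand charges sum to -3, so Os = +2.
A 1:1 salt means the cation carries the equal and opposite charge, 1+.
Cation: ligand charges sum to -1; for the ion to be 1+, V = +2.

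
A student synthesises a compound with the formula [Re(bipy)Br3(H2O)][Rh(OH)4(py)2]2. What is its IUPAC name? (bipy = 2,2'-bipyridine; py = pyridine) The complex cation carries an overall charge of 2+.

aqua(2,2'-bipyridine)tribromorhenium(V) tetrahydroxobis(pyridine)rhodate(III)

The complex cation is given as 2+; its ligand charges sum to -3, so Re = +5.
With 2 anions per cation, each anion must be 2/2 = 1−.
Anion: ligand charges sum to -4; for the ion to be 1−, Rh = +3.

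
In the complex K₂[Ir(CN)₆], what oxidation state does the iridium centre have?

2 potassium outside the brackets (+1 each) → the complex ion is 2−.
Ligand charges: 6×CN = -6; sum -6.
Ir + (-6) = 2− ⇒ Ir is +4.

+4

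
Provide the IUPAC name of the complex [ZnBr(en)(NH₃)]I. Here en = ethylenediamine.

amminebromo(ethylenediamine)zinc(II) iodide

The 1 iodide counter-ion carries a total charge of -1, so each complex ion is 1+.
Ligand charges: 1×ethylenediamine (neutral), 1×bromo (-1 each), 1×ammine (neutral); total -1. So Zn + (-1) = 1+, giving Zn = +2.
Ligands are named alphabetically: ammine before bromo before ethylenediamine.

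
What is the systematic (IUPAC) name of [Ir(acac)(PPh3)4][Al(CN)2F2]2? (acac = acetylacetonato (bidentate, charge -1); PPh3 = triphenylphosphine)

(acetylacetonato)tetrakis(triphenylphosphine)iridium(III) dicyanodifluoroaluminate(III)

Both ions are complex: the cation is named first with the plain metal name, the anion second with the -ate form; each ion's ligands are alphabetised independently.
Aluminium is always +3 in its complexes; the anion's ligand charges sum to -4, so the complex anion is 1−.
With 2 anions per cation, the cation must be 2×1 = 2+.
Cation: ligand charges sum to -1; for the ion to be 2+, Ir = +3.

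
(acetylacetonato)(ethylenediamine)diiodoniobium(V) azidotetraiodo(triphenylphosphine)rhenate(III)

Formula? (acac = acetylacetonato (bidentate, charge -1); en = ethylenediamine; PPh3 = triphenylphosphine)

Cation [Nb…]: ligand charges -3, Nb(V) ⇒ ion charge 2+.
Anion [Re…]: ligand charges -5, Re(III) ⇒ ion charge 2−.
One 2+ cation balances one 2− anion.

[Nb(acac)(en)I2][ReI4(N3)(PPh3)]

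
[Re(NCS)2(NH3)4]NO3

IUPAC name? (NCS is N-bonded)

tetraamminediisothiocyanatorhenium(III) nitrate

The 1 nitrate counter-ion carries a total charge of -1, so each complex ion is 1+.
Ligand charges: 4×ammine (neutral), 2×isothiocyanato (-1 each); total -2. So Re + (-2) = 1+, giving Re = +3.
Ligands are named alphabetically: ammine before isothiocyanato.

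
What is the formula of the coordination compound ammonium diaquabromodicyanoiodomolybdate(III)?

Ligands: 1 bromo (Br, -1), 2 cyano (CN, -1), 2 aqua (H2O, neutral), 1 iodo (I, -1). Ligand charge sum = -4.
Charge balance with ammonium (+1) requires 1 complex ion per 1 ammonium.

NH4[MoBr(CN)2(H2O)2I]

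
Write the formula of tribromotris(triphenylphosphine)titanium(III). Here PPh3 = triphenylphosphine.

[TiBr3(PPh3)3]

Ligands: 3 triphenylphosphine (PPh3, neutral), 3 bromo (Br, -1). Ligand charge sum = -3.
With Ti in oxidation state +3, the complex ion is [Ti...].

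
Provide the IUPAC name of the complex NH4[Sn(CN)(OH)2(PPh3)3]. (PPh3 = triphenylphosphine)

ammonium cyanodihydroxotris(triphenylphosphine)stannate(II)

The 1 ammonium counter-ion carries a total charge of +1, so each complex ion is 1−.
Ligand charges: 3×triphenylphosphine (neutral), 2×hydroxo (-1 each), 1×cyano (-1 each); total -3. So Sn + (-3) = 1−, giving Sn = +2.
Ligands are named alphabetically: cyano before hydroxo before triphenylphosphine.
The complex ion is anionic, so tin takes the -ate form stannate(II).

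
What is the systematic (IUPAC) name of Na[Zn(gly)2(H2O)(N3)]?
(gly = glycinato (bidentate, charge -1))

The 1 sodium counter-ion carries a total charge of +1, so each complex ion is 1−.
Ligand charges: 1×aqua (neutral), 1×azido (-1 each), 2×glycinato (-1 each); total -3. So Zn + (-3) = 1−, giving Zn = +2.
The complex ion is anionic, so zinc takes the -ate form zincate(II).

sodium aquaazidobis(glycinato)zincate(II)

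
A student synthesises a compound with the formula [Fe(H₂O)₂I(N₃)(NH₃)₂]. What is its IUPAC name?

diamminediaquaazidoiodoiron(II)

There is no counter-ion, so the complex is neutral overall.
Ligand charges: 2×aqua (neutral), 1×iodo (-1 each), 2×ammine (neutral), 1×azido (-1 each); total -2. So Fe + (-2) = 0, giving Fe = +2.
Ligands are named alphabetically: ammine before aqua before azido before iodo.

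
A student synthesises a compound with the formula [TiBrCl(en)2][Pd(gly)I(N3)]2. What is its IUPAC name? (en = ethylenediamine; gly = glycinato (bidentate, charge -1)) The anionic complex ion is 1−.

bromochlorobis(ethylenediamine)titanium(IV) azido(glycinato)iodopalladate(II)

Both ions are complex: the cation is named first with the plain metal name, the anion second with the -ate form; each ion's ligands are alphabetised independently.
The complex anion is given as 1−; its ligand charges sum to -3, so Pd = +2.
With 2 anions per cation, the cation must be 2×1 = 2+.
Cation: ligand charges sum to -2; for the ion to be 2+, Ti = +4.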